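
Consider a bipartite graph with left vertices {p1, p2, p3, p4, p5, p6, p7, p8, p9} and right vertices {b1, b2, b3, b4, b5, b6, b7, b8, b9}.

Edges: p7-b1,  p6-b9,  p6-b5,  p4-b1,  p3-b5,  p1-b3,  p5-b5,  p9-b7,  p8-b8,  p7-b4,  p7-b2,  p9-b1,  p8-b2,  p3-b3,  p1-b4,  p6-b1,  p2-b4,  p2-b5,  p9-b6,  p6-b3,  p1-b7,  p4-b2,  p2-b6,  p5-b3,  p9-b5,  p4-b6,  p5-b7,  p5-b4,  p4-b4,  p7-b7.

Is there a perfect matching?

A valid assignment of size 9: p1→b4, p2→b6, p3→b3, p4→b1, p5→b7, p6→b9, p7→b2, p8→b8, p9→b5.
Every left vertex is matched, so this is a perfect matching.

Yes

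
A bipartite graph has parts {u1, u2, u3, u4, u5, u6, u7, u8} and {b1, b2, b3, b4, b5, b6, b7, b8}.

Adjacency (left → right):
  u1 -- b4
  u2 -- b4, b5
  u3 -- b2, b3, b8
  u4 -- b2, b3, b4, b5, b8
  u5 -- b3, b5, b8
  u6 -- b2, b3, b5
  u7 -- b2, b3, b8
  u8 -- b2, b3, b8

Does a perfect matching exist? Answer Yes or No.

No

The set {u1, u2, u3, u4, u5, u6, u7, u8} has only 5 neighbours ({b2, b3, b4, b5, b8}), so by Hall's theorem at most 5 of the 8 left vertices can be matched.
Hence no matching covers every left vertex.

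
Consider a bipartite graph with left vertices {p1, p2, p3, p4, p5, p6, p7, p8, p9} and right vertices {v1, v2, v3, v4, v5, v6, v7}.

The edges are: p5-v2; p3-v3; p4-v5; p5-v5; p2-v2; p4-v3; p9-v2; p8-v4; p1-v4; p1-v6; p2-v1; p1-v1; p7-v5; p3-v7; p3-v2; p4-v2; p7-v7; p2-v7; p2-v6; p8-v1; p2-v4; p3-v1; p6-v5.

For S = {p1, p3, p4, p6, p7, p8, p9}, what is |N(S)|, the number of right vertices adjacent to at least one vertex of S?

7

The union of neighbours of {p1, p3, p4, p6, p7, p8, p9} is {v1, v2, v3, v4, v5, v6, v7}, which has 7 elements.
Since |N(S)| = 7 ≥ |S| = 7, Hall's condition holds for this subset.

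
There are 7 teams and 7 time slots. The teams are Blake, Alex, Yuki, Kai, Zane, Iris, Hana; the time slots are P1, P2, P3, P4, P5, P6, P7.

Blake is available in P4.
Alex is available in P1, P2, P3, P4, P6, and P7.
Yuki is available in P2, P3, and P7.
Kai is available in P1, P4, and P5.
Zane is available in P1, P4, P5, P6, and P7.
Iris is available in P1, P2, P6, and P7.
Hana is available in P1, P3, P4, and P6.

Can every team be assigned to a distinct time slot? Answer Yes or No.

Yes

For example, pair Blake→P4, Alex→P2, Yuki→P3, Kai→P5, Zane→P6, Iris→P7, Hana→P1.
All 7 teams are covered.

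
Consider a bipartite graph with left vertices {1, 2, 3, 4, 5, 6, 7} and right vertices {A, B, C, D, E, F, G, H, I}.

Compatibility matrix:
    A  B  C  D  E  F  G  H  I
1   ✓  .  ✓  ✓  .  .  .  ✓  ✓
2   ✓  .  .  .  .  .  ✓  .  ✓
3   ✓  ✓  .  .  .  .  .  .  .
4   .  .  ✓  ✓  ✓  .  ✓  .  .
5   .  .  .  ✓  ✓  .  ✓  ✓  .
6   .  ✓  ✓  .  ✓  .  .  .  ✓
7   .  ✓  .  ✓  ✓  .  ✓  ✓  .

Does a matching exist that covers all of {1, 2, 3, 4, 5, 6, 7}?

A valid assignment of size 7: 1–H, 2–A, 3–B, 4–C, 5–D, 6–E, 7–G.
All 7 left vertices are covered.

Yes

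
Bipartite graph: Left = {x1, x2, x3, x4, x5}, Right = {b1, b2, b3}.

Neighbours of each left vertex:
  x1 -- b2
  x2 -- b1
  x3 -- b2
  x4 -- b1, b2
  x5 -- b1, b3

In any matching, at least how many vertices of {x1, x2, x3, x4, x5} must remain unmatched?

2

One maximum matching: x1-b2, x2-b1, x5-b3.
The set {x1, x2, x3, x4} has only 2 neighbours ({b1, b2}), so by Hall's theorem at most 3 of the 5 left vertices can be matched.
That matches 3 of the 5, leaving 2 unmatched; no matching can do better.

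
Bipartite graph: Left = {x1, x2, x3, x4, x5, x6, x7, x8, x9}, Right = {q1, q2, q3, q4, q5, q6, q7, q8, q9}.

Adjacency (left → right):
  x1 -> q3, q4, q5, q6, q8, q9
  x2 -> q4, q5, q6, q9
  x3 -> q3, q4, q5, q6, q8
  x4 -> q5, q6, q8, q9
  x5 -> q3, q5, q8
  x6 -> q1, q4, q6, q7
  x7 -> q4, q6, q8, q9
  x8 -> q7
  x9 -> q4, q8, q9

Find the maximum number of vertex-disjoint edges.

For example, pair x1→q9, x2→q6, x3→q4, x4→q5, x5→q3, x6→q1, x7→q8, x8→q7.
The set {x1, x2, x3, x4, x5, x7, x9} has only 6 neighbours ({q3, q4, q5, q6, q8, q9}), so by Hall's theorem at most 8 of the 9 left vertices can be matched.

8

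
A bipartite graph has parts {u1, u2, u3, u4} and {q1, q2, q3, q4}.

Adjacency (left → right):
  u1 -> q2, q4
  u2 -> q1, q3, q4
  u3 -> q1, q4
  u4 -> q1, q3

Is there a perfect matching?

A valid assignment of size 4: u1–q2, u2–q4, u3–q1, u4–q3.
All 4 left vertices are covered.

Yes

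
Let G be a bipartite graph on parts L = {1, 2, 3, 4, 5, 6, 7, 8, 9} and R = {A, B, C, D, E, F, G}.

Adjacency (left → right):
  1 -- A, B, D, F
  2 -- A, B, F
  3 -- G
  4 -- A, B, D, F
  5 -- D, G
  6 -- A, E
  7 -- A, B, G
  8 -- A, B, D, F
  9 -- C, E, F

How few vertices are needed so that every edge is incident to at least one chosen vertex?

7

A maximum matching has 7 edges (e.g. 1–B, 2–A, 3–G, 4–F, 5–D, 6–E, 9–C).
By König's theorem the minimum vertex cover has the same size. One such cover is {6, 9, A, B, D, F, G}.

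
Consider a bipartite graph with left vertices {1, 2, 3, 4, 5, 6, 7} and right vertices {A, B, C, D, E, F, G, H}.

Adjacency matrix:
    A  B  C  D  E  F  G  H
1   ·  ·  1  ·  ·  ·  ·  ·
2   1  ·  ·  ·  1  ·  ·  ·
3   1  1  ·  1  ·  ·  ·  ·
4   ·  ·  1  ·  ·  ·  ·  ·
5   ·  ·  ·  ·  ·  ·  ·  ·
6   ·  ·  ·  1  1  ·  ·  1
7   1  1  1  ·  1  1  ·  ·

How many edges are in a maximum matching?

One maximum matching: 1→C, 2→E, 3→B, 6→D, 7→A.
The set {1, 4, 5} has only 1 neighbour ({C}), so by Hall's theorem at most 5 of the 7 left vertices can be matched.

5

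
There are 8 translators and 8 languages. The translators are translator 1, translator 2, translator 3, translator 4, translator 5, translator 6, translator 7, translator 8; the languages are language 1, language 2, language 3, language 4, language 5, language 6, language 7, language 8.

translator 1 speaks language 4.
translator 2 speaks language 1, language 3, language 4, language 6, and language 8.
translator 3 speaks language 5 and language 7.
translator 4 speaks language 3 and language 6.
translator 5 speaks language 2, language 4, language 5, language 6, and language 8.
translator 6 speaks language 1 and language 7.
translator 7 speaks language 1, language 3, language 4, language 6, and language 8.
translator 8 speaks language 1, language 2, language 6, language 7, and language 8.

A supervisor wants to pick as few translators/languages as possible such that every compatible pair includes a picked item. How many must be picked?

8

{translator 1, translator 2, translator 3, translator 4, translator 5, translator 6, translator 7, translator 8} is a vertex cover of size 8: every edge has an endpoint in this set.
No smaller cover exists because translator 1–language 4, translator 2–language 1, translator 3–language 5, translator 4–language 3, translator 5–language 8, translator 6–language 7, translator 7–language 6, translator 8–language 2 is a matching of size 8, and a cover must include an endpoint of each of these disjoint edges (König's theorem).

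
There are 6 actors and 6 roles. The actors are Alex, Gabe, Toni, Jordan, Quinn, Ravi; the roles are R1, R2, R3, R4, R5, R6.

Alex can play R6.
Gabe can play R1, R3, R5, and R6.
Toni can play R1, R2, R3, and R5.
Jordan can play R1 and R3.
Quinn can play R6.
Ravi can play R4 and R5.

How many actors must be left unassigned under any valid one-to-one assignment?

A valid assignment of size 5: Alex–R6, Gabe–R1, Toni–R5, Jordan–R3, Ravi–R4.
The set {Alex, Quinn} has only 1 neighbour ({R6}), so by Hall's theorem at most 5 of the 6 actors can be matched.
That matches 5 of the 6, leaving 1 unmatched; no matching can do better.

1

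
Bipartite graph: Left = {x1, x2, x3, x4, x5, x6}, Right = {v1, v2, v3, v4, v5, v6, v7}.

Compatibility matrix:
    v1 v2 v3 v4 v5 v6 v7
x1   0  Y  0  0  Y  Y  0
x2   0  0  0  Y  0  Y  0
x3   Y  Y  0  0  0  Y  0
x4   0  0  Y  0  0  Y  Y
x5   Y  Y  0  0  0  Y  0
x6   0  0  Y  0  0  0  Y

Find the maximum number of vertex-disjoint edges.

One maximum matching: x1-v5, x2-v4, x3-v1, x4-v6, x5-v2, x6-v7.
All 6 left vertices are matched, so no larger matching exists.

6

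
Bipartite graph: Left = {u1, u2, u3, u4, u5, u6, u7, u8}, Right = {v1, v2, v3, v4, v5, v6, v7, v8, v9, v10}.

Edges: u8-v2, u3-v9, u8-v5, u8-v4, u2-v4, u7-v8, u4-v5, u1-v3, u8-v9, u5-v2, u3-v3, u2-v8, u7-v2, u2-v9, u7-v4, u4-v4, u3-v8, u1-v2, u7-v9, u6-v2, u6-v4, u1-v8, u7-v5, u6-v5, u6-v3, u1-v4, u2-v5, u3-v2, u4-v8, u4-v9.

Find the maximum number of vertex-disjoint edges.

For example, pair u1–v3, u2–v5, u3–v9, u4–v8, u5–v2, u6–v4.
The set {u1, u2, u3, u4, u5, u6, u7, u8} has only 6 neighbours ({v2, v3, v4, v5, v8, v9}), so by Hall's theorem at most 6 of the 8 left vertices can be matched.

6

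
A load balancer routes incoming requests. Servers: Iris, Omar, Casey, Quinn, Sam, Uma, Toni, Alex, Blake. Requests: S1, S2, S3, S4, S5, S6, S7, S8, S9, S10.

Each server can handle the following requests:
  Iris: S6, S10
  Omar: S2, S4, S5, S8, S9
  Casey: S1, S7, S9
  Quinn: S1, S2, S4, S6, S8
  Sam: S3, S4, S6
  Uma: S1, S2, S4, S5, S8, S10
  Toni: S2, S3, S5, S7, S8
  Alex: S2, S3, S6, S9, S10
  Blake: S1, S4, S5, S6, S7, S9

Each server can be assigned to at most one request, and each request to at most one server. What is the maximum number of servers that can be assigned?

9

A valid assignment of size 9: Iris–S10, Omar–S9, Casey–S1, Quinn–S4, Sam–S3, Uma–S8, Toni–S2, Alex–S6, Blake–S7.
All 9 servers are matched, so no larger matching exists.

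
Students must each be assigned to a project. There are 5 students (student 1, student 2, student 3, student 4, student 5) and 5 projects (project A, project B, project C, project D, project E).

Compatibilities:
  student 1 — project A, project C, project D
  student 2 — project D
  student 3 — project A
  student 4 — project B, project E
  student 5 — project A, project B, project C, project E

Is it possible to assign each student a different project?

Yes

A valid assignment of size 5: student 1–project C, student 2–project D, student 3–project A, student 4–project B, student 5–project E.
Every student is matched, so this is a perfect matching.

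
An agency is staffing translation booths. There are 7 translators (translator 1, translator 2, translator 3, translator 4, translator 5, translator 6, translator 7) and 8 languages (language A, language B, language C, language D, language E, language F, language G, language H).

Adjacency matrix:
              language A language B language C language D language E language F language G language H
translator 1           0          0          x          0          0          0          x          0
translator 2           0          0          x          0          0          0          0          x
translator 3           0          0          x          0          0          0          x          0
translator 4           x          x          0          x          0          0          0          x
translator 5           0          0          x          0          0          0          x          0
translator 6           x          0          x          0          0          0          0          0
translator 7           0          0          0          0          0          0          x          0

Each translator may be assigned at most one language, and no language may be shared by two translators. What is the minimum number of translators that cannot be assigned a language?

For example, pair translator 1–language C, translator 2–language H, translator 3–language G, translator 4–language B, translator 6–language A.
The set {translator 1, translator 3, translator 5, translator 7} has only 2 neighbours ({language C, language G}), so by Hall's theorem at most 5 of the 7 translators can be matched.
That matches 5 of the 7, leaving 2 unmatched; no matching can do better.

2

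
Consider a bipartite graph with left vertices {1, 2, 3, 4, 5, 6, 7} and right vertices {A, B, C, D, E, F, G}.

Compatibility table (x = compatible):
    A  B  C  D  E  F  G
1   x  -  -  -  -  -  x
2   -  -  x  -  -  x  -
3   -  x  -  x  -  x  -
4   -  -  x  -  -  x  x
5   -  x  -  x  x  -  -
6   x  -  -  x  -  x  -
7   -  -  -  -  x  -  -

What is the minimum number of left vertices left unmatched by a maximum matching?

0

For example, pair 1-A, 2-C, 3-F, 4-G, 5-B, 6-D, 7-E.
All 7 left vertices are matched, so no larger matching exists.
That matches 7 of the 7, leaving 0 unmatched; no matching can do better.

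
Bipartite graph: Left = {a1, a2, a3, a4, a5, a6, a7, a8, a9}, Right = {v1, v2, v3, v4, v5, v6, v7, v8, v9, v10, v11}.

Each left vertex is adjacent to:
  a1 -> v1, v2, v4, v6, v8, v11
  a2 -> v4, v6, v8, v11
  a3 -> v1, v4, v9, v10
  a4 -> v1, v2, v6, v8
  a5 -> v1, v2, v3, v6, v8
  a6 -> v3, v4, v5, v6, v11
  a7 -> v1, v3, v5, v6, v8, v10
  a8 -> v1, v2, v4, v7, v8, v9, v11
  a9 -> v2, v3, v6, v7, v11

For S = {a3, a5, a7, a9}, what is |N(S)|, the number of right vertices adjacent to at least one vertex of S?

11

The union of neighbours of {a3, a5, a7, a9} is {v1, v2, v3, v4, v5, v6, v7, v8, v9, v10, v11}, which has 11 elements.
Since |N(S)| = 11 ≥ |S| = 4, Hall's condition holds for this subset.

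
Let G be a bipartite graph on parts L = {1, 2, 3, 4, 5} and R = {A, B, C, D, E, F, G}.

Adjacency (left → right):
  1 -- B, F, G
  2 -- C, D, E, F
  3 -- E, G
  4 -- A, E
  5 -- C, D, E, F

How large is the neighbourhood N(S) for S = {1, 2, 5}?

6

The union of neighbours of {1, 2, 5} is {B, C, D, E, F, G}, which has 6 elements.
Since |N(S)| = 6 ≥ |S| = 3, Hall's condition holds for this subset.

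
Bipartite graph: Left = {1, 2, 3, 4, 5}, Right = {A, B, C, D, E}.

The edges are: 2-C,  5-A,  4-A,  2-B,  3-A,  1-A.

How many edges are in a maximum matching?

2

One maximum matching: 1→A, 2→B.
The set {1, 3, 4, 5} has only 1 neighbour ({A}), so by Hall's theorem at most 2 of the 5 left vertices can be matched.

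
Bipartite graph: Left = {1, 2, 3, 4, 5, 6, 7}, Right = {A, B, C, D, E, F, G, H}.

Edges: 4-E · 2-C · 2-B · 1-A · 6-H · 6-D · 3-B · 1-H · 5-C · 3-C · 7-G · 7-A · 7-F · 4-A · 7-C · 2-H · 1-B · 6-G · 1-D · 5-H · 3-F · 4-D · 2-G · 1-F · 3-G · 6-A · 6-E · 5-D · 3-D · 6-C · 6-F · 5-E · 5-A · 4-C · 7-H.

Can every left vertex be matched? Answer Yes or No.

Yes

One maximum matching: 1-H, 2-B, 3-F, 4-C, 5-E, 6-A, 7-G.
All 7 left vertices are covered.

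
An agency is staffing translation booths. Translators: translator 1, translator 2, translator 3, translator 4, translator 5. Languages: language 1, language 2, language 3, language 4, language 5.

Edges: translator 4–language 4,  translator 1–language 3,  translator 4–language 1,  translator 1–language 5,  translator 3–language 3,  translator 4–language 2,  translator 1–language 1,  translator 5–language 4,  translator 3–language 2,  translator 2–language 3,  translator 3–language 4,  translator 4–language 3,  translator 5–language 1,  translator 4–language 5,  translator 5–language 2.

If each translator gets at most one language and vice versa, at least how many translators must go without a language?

For example, pair translator 1→language 5, translator 2→language 3, translator 3→language 4, translator 4→language 1, translator 5→language 2.
All 5 translators are matched, so no larger matching exists.
That matches 5 of the 5, leaving 0 unmatched; no matching can do better.

0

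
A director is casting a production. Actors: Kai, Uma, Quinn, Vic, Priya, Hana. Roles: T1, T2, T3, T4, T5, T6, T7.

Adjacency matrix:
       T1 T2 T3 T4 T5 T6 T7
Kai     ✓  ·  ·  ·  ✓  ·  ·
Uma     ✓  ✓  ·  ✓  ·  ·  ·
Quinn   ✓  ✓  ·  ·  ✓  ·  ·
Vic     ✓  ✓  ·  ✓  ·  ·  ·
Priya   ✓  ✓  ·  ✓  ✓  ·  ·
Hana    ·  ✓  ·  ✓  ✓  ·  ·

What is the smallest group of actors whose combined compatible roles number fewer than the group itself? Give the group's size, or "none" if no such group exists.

5

Take S = {Kai, Uma, Quinn, Vic, Priya}. Its neighbourhood is {T1, T2, T4, T5}, so |N(S)| = 4 < |S| = 5.
Every subset of size less than 5 has at least as many neighbours as members, so 5 is the minimum.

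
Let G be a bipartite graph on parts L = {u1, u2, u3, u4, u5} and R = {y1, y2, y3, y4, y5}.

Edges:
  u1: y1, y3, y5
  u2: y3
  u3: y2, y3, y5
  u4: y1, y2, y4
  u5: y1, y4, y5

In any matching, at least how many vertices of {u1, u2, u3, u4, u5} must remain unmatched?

0

For example, pair u1-y5, u2-y3, u3-y2, u4-y4, u5-y1.
All 5 left vertices are matched, so no larger matching exists.
That matches 5 of the 5, leaving 0 unmatched; no matching can do better.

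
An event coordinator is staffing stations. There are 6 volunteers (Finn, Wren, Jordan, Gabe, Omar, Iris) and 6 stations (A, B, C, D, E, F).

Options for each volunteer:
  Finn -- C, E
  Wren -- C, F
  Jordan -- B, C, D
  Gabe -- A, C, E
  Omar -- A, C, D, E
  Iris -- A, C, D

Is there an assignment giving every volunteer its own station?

Yes

A valid assignment of size 6: Finn–E, Wren–F, Jordan–B, Gabe–A, Omar–D, Iris–C.
All 6 volunteers are covered.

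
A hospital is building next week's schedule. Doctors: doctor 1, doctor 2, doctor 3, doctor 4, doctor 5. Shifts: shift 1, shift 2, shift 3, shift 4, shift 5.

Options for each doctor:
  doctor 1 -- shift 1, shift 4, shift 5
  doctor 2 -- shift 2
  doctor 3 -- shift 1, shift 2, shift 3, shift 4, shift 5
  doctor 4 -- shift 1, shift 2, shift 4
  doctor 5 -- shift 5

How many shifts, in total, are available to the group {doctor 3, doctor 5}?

5

The union of neighbours of {doctor 3, doctor 5} is {shift 1, shift 2, shift 3, shift 4, shift 5}, which has 5 elements.
Since |N(S)| = 5 ≥ |S| = 2, Hall's condition holds for this subset.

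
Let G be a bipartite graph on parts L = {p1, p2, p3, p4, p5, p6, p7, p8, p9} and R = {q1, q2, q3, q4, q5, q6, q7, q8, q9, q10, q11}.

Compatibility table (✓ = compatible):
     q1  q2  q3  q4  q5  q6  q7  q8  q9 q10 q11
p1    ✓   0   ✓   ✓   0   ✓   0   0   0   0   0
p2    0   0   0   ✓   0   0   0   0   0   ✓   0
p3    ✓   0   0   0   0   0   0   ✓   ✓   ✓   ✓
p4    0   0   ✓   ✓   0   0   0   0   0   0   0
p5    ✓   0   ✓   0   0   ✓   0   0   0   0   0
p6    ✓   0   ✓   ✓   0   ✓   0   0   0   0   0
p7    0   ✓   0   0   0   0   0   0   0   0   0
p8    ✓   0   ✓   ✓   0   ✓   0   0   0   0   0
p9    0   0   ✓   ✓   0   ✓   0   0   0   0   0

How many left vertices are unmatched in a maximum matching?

For example, pair p1→q1, p2→q10, p3→q9, p4→q4, p5→q3, p6→q6, p7→q2.
The set {p1, p4, p5, p6, p8, p9} has only 4 neighbours ({q1, q3, q4, q6}), so by Hall's theorem at most 7 of the 9 left vertices can be matched.
That matches 7 of the 9, leaving 2 unmatched; no matching can do better.

2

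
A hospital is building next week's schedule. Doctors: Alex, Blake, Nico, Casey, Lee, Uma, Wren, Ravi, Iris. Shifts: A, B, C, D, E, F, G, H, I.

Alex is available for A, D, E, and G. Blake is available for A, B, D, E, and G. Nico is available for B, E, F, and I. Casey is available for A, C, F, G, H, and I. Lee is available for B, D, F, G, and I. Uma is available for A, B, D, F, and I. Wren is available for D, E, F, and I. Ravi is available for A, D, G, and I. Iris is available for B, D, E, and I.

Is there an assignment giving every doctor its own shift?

The set {Alex, Blake, Nico, Lee, Uma, Wren, Ravi, Iris} has only 7 neighbours ({A, B, D, E, F, G, I}), so by Hall's theorem at most 8 of the 9 doctors can be matched.
Hence no matching covers every doctor.

No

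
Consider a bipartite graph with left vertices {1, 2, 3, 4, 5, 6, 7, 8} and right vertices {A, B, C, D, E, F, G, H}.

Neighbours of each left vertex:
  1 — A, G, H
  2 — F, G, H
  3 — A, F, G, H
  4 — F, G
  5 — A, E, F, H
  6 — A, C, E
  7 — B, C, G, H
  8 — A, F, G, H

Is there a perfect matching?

The set {1, 2, 3, 4, 8} has only 4 neighbours ({A, F, G, H}), so by Hall's theorem at most 7 of the 8 left vertices can be matched.
Hence no matching covers every left vertex.

No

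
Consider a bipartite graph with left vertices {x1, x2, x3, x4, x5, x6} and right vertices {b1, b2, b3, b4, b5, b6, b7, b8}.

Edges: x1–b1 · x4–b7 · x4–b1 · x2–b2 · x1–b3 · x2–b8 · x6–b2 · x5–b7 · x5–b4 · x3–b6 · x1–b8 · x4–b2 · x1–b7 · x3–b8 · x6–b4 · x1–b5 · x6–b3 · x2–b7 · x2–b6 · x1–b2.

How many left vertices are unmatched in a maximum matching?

For example, pair x1-b1, x2-b6, x3-b8, x4-b2, x5-b7, x6-b3.
All 6 left vertices are matched, so no larger matching exists.
That matches 6 of the 6, leaving 0 unmatched; no matching can do better.

0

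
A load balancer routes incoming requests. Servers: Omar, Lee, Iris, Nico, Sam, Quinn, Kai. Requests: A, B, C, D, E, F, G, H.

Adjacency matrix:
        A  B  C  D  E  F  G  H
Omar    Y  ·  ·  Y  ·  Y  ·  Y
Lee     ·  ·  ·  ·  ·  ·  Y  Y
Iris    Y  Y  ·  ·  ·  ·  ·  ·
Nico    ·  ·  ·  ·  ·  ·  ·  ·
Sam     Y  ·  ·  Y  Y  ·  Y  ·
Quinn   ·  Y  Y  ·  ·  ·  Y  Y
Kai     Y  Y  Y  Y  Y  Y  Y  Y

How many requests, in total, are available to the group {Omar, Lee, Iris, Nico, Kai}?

The union of neighbours of {Omar, Lee, Iris, Nico, Kai} is {A, B, C, D, E, F, G, H}, which has 8 elements.
Since |N(S)| = 8 ≥ |S| = 5, Hall's condition holds for this subset.

8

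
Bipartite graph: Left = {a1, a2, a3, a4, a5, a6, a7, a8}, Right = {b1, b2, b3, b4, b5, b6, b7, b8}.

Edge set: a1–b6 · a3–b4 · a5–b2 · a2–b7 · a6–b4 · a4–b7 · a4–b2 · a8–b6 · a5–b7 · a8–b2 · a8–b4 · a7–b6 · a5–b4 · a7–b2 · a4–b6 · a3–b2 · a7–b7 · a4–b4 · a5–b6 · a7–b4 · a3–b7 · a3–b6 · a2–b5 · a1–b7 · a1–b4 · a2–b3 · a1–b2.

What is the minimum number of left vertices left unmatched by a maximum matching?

3

One maximum matching: a1-b7, a2-b3, a3-b2, a4-b4, a5-b6.
The set {a1, a3, a4, a5, a6, a7, a8} has only 4 neighbours ({b2, b4, b6, b7}), so by Hall's theorem at most 5 of the 8 left vertices can be matched.
That matches 5 of the 8, leaving 3 unmatched; no matching can do better.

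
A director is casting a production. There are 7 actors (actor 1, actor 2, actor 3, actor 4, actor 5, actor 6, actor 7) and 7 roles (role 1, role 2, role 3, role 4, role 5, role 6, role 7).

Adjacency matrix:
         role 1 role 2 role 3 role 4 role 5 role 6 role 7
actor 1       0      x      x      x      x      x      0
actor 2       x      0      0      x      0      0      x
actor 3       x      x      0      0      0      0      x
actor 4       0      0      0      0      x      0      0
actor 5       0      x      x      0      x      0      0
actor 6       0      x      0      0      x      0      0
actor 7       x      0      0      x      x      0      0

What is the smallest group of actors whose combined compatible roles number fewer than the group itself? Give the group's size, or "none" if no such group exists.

none

A matching saturating every actor exists, for instance actor 1→role 6, actor 2→role 4, actor 3→role 7, actor 4→role 5, actor 5→role 3, actor 6→role 2, actor 7→role 1.
By Hall's marriage theorem, this means |N(S)| ≥ |S| for every subset S, so no violating subset exists.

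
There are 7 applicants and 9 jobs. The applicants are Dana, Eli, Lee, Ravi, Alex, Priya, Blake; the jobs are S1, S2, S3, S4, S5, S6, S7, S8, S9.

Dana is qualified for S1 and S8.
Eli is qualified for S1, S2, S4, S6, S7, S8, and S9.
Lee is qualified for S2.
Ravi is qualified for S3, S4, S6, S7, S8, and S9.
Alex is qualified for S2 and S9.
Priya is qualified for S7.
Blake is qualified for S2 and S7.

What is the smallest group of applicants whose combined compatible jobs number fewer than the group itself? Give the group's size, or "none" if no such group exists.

3

Take S = {Lee, Priya, Blake}. Its neighbourhood is {S2, S7}, so |N(S)| = 2 < |S| = 3.
Every subset of size less than 3 has at least as many neighbours as members, so 3 is the minimum.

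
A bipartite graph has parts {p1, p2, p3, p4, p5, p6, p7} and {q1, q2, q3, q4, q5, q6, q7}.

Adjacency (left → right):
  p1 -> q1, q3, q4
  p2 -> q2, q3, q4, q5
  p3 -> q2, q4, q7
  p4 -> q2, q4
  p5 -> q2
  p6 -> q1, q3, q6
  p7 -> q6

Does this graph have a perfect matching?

For example, pair p1–q1, p2–q5, p3–q7, p4–q4, p5–q2, p6–q3, p7–q6.
All 7 left vertices are covered.

Yes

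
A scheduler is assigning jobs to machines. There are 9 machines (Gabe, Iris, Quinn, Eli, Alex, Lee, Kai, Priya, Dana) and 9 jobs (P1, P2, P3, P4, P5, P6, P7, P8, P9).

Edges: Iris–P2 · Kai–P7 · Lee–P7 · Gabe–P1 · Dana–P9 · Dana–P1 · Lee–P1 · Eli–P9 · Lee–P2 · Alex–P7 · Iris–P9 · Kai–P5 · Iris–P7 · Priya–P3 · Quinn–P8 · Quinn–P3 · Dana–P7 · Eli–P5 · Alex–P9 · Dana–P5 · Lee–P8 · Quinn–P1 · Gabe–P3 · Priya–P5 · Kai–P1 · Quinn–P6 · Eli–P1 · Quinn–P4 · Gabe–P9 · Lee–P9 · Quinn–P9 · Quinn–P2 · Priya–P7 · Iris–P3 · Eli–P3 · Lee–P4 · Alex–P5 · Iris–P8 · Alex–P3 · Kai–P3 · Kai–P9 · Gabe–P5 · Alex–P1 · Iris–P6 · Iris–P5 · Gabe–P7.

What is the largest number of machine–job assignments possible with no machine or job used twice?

8

One maximum matching: Gabe→P9, Iris→P6, Quinn→P2, Eli→P5, Alex→P1, Lee→P8, Kai→P3, Priya→P7.
The set {Gabe, Eli, Alex, Kai, Priya, Dana} has only 5 neighbours ({P1, P3, P5, P7, P9}), so by Hall's theorem at most 8 of the 9 machines can be matched.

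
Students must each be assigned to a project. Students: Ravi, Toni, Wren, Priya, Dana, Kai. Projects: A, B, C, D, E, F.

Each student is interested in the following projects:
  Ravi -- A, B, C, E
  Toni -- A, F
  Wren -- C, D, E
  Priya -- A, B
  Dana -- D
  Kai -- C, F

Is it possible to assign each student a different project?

Yes

For example, pair Ravi-E, Toni-A, Wren-C, Priya-B, Dana-D, Kai-F.
Every student is matched, so this is a perfect matching.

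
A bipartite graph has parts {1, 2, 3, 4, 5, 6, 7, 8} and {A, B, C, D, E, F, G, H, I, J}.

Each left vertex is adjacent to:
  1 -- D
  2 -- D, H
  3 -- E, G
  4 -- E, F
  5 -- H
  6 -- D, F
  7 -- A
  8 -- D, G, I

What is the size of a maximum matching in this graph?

A valid assignment of size 7: 1–D, 2–H, 3–G, 4–E, 6–F, 7–A, 8–I.
The set {1, 2, 5} has only 2 neighbours ({D, H}), so by Hall's theorem at most 7 of the 8 left vertices can be matched.

7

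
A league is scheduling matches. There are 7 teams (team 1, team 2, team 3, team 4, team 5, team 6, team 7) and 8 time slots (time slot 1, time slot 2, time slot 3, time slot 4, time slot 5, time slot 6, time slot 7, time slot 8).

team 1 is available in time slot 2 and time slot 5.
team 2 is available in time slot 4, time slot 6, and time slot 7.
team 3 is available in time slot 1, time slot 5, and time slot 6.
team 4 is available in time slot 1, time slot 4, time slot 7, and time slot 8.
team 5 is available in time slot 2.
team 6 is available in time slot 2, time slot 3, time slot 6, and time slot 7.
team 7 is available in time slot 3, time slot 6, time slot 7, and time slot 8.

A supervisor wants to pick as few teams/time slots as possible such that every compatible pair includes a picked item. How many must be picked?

7

{team 1, team 2, team 3, team 4, team 5, team 6, team 7} is a vertex cover of size 7: every edge has an endpoint in this set.
No smaller cover exists because team 1–time slot 5, team 2–time slot 4, team 3–time slot 6, team 4–time slot 8, team 5–time slot 2, team 6–time slot 3, team 7–time slot 7 is a matching of size 7, and a cover must include an endpoint of each of these disjoint edges (König's theorem).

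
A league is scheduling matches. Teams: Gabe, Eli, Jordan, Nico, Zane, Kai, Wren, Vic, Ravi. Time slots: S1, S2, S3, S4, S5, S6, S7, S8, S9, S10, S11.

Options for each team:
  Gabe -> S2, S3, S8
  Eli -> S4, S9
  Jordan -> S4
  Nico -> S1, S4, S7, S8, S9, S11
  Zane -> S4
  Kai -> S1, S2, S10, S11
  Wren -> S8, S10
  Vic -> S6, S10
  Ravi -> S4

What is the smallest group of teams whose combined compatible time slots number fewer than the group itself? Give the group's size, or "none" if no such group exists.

2

Take S = {Jordan, Zane}. Its neighbourhood is {S4}, so |N(S)| = 1 < |S| = 2.
No single vertex violates Hall's condition since each has at least one neighbour, so 2 is the minimum.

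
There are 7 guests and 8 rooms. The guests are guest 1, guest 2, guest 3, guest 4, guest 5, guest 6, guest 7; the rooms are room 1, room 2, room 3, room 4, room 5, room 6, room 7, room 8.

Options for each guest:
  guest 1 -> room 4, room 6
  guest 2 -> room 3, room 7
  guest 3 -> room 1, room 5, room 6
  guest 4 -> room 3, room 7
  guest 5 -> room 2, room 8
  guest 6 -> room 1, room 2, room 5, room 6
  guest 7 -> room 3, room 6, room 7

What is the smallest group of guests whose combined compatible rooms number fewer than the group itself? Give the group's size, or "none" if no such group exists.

none

A matching saturating every guest exists, for instance guest 1→room 4, guest 2→room 3, guest 3→room 1, guest 4→room 7, guest 5→room 8, guest 6→room 5, guest 7→room 6.
By Hall's marriage theorem, this means |N(S)| ≥ |S| for every subset S, so no violating subset exists.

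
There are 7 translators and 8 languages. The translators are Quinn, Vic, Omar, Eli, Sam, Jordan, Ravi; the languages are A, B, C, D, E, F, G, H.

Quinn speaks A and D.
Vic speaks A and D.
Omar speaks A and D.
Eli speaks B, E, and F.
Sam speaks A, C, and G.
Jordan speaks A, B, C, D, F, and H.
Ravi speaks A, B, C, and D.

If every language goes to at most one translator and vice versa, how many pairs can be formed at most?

A valid assignment of size 6: Quinn→A, Vic→D, Eli→E, Sam→C, Jordan→H, Ravi→B.
The set {Quinn, Vic, Omar} has only 2 neighbours ({A, D}), so by Hall's theorem at most 6 of the 7 translators can be matched.

6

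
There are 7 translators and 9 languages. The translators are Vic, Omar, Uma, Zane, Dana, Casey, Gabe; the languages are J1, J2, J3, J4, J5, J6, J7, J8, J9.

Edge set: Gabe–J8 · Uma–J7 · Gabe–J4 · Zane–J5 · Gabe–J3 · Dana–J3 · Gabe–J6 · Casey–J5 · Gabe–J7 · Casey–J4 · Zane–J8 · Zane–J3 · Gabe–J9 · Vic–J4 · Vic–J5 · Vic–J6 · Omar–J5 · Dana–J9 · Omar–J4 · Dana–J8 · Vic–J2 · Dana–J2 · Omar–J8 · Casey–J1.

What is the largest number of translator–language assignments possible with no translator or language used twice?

A valid assignment of size 7: Vic→J5, Omar→J8, Uma→J7, Zane→J3, Dana→J9, Casey→J1, Gabe→J6.
This saturates every translator, so 7 is the maximum.

7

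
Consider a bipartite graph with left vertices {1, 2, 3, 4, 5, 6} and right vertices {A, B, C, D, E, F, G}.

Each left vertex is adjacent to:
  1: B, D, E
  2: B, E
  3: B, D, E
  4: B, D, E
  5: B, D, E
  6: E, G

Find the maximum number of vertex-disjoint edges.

4

A valid assignment of size 4: 1–D, 2–E, 3–B, 6–G.
The set {1, 2, 3, 4, 5} has only 3 neighbours ({B, D, E}), so by Hall's theorem at most 4 of the 6 left vertices can be matched.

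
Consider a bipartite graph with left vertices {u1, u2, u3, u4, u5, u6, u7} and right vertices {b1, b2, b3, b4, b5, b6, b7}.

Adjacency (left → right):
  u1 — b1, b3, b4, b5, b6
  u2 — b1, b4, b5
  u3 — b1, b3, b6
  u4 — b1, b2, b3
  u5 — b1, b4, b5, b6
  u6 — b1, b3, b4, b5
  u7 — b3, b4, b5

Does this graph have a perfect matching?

The set {u1, u2, u3, u5, u6, u7} has only 5 neighbours ({b1, b3, b4, b5, b6}), so by Hall's theorem at most 6 of the 7 left vertices can be matched.
Hence no matching covers every left vertex.

No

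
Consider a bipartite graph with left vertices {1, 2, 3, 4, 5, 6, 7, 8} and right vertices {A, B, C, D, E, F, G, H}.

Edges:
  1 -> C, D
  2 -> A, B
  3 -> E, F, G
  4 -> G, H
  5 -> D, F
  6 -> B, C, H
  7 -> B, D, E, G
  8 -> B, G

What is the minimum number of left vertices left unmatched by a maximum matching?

A valid assignment of size 8: 1→D, 2→A, 3→G, 4→H, 5→F, 6→C, 7→E, 8→B.
This saturates every left vertex, so 8 is the maximum.
That matches 8 of the 8, leaving 0 unmatched; no matching can do better.

0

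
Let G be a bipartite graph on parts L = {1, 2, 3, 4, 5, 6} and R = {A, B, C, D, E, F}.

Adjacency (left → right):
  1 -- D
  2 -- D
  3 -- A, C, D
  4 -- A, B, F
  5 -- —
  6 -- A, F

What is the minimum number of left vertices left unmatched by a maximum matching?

2

A valid assignment of size 4: 1-D, 3-C, 4-B, 6-F.
The set {1, 2, 5} has only 1 neighbour ({D}), so by Hall's theorem at most 4 of the 6 left vertices can be matched.
That matches 4 of the 6, leaving 2 unmatched; no matching can do better.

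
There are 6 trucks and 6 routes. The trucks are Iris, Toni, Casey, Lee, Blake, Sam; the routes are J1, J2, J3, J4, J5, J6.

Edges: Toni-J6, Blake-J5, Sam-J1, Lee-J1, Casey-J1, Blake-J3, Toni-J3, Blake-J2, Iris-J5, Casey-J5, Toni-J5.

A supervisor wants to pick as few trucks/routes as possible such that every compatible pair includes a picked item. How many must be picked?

The 4 edges Iris–J5, Toni–J6, Casey–J1, Blake–J3 form a matching, so any vertex cover needs at least 4 vertices (one per matched edge).
Conversely {Toni, Blake, J1, J5} meets every edge and has exactly 4 vertices, so 4 is optimal.

4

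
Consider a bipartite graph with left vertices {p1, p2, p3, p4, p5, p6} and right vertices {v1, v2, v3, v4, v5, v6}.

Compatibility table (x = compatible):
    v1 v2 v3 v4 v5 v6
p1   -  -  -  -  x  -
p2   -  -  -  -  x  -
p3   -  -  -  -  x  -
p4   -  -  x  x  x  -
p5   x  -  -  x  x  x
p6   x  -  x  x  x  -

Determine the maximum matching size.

4

For example, pair p1→v5, p4→v4, p5→v6, p6→v1.
The set {p1, p2, p3} has only 1 neighbour ({v5}), so by Hall's theorem at most 4 of the 6 left vertices can be matched.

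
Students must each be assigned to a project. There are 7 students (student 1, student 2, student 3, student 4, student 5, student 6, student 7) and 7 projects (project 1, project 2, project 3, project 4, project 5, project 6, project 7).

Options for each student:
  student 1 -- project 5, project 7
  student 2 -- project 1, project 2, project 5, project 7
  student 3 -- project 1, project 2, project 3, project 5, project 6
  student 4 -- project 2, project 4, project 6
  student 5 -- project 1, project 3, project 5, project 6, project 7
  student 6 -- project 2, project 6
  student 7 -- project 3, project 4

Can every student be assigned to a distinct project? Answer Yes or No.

For example, pair student 1–project 5, student 2–project 1, student 3–project 3, student 4–project 2, student 5–project 7, student 6–project 6, student 7–project 4.
All 7 students are covered.

Yes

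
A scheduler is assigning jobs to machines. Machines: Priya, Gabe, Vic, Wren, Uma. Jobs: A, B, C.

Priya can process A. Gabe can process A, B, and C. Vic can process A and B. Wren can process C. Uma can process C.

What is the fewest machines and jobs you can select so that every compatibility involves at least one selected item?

{A, B, C} is a vertex cover of size 3: every edge has an endpoint in this set.
No smaller cover exists because Priya–A, Gabe–C, Vic–B is a matching of size 3, and a cover must include an endpoint of each of these disjoint edges (König's theorem).

3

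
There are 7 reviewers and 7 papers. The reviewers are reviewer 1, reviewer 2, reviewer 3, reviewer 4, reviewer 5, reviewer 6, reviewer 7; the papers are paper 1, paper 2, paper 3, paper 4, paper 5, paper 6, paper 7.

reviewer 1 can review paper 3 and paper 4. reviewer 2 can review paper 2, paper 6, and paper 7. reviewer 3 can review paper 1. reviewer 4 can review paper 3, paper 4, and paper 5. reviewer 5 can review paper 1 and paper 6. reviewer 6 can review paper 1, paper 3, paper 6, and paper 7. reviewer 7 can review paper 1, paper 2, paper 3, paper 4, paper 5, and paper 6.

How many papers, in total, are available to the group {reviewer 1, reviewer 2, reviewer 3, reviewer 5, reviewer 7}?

7

The union of neighbours of {reviewer 1, reviewer 2, reviewer 3, reviewer 5, reviewer 7} is {paper 1, paper 2, paper 3, paper 4, paper 5, paper 6, paper 7}, which has 7 elements.
Since |N(S)| = 7 ≥ |S| = 5, Hall's condition holds for this subset.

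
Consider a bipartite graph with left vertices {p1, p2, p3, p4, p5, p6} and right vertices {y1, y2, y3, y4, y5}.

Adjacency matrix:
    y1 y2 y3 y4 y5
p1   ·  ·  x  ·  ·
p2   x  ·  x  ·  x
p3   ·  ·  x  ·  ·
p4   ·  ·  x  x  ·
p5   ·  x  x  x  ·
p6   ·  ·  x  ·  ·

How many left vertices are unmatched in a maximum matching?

One maximum matching: p1-y3, p2-y1, p4-y4, p5-y2.
The set {p1, p3, p6} has only 1 neighbour ({y3}), so by Hall's theorem at most 4 of the 6 left vertices can be matched.
That matches 4 of the 6, leaving 2 unmatched; no matching can do better.

2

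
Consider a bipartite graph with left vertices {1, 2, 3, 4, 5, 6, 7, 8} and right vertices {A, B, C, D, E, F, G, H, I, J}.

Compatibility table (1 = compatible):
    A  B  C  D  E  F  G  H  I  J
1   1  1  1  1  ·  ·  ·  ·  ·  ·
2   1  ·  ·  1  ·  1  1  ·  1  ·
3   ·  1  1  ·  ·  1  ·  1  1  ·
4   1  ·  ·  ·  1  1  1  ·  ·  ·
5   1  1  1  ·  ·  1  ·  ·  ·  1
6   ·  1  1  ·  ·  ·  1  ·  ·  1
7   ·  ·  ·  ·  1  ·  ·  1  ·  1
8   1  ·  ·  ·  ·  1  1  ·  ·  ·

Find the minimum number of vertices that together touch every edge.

8

The 8 edges 1–C, 2–A, 3–H, 4–G, 5–J, 6–B, 7–E, 8–F form a matching, so any vertex cover needs at least 8 vertices (one per matched edge).
Conversely {1, 2, 3, 4, 5, 6, 7, 8} meets every edge and has exactly 8 vertices, so 8 is optimal.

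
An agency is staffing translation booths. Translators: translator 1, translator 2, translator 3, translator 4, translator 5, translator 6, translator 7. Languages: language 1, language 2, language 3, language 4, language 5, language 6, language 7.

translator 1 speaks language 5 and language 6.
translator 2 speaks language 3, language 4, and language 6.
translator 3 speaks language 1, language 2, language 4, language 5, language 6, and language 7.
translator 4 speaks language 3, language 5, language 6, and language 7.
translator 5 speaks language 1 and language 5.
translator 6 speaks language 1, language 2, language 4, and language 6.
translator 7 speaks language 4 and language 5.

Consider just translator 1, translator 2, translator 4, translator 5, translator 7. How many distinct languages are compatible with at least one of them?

6

The union of neighbours of {translator 1, translator 2, translator 4, translator 5, translator 7} is {language 1, language 3, language 4, language 5, language 6, language 7}, which has 6 elements.
Since |N(S)| = 6 ≥ |S| = 5, Hall's condition holds for this subset.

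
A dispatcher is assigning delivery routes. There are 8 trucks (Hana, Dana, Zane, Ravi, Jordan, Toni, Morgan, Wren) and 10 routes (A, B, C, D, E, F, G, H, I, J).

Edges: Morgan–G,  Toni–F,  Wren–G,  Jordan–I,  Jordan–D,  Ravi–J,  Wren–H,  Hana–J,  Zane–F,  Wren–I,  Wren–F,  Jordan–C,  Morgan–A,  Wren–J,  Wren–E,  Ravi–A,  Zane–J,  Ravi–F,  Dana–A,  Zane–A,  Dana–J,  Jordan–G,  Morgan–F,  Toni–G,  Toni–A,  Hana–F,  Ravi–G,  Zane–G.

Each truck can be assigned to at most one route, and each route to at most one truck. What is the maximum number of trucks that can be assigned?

6

For example, pair Hana-F, Dana-A, Zane-G, Ravi-J, Jordan-C, Wren-E.
The set {Hana, Dana, Zane, Ravi, Toni, Morgan} has only 4 neighbours ({A, F, G, J}), so by Hall's theorem at most 6 of the 8 trucks can be matched.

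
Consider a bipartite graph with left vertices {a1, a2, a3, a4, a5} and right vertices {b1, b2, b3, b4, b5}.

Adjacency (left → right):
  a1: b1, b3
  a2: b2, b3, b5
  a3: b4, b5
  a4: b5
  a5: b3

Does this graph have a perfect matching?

For example, pair a1-b1, a2-b2, a3-b4, a4-b5, a5-b3.
Every left vertex is matched, so this is a perfect matching.

Yes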